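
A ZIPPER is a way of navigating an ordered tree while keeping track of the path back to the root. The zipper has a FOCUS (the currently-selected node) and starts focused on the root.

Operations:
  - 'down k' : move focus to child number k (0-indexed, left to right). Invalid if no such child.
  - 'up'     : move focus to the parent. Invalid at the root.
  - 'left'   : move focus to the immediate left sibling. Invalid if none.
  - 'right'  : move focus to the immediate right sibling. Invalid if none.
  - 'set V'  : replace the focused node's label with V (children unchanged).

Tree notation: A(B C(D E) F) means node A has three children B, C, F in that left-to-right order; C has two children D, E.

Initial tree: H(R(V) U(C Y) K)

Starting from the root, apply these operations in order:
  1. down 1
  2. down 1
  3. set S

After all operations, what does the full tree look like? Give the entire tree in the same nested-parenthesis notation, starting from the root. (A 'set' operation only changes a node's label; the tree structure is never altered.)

Answer: H(R(V) U(C S) K)

Derivation:
Step 1 (down 1): focus=U path=1 depth=1 children=['C', 'Y'] left=['R'] right=['K'] parent=H
Step 2 (down 1): focus=Y path=1/1 depth=2 children=[] left=['C'] right=[] parent=U
Step 3 (set S): focus=S path=1/1 depth=2 children=[] left=['C'] right=[] parent=U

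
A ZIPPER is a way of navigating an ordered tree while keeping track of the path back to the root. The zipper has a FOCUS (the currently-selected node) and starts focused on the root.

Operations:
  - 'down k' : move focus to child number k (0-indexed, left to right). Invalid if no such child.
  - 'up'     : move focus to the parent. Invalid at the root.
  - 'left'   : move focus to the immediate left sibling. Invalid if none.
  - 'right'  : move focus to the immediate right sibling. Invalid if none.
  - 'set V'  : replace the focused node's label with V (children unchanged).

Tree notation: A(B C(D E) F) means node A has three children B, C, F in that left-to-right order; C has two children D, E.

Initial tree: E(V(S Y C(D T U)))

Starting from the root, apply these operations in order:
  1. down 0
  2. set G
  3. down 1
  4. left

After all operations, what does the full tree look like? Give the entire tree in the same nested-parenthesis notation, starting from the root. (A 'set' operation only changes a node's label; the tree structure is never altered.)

Answer: E(G(S Y C(D T U)))

Derivation:
Step 1 (down 0): focus=V path=0 depth=1 children=['S', 'Y', 'C'] left=[] right=[] parent=E
Step 2 (set G): focus=G path=0 depth=1 children=['S', 'Y', 'C'] left=[] right=[] parent=E
Step 3 (down 1): focus=Y path=0/1 depth=2 children=[] left=['S'] right=['C'] parent=G
Step 4 (left): focus=S path=0/0 depth=2 children=[] left=[] right=['Y', 'C'] parent=G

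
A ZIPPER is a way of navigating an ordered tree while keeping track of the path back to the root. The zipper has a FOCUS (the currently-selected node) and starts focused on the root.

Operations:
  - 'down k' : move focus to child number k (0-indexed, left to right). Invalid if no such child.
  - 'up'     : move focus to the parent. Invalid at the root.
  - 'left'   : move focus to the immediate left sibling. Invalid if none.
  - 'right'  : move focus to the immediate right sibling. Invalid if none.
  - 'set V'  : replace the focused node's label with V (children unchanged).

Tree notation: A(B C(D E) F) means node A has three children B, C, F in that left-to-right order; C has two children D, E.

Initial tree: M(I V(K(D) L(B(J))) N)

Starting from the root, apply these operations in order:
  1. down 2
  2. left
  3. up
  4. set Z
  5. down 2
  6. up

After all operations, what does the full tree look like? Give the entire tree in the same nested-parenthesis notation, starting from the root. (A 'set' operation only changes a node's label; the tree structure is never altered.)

Answer: Z(I V(K(D) L(B(J))) N)

Derivation:
Step 1 (down 2): focus=N path=2 depth=1 children=[] left=['I', 'V'] right=[] parent=M
Step 2 (left): focus=V path=1 depth=1 children=['K', 'L'] left=['I'] right=['N'] parent=M
Step 3 (up): focus=M path=root depth=0 children=['I', 'V', 'N'] (at root)
Step 4 (set Z): focus=Z path=root depth=0 children=['I', 'V', 'N'] (at root)
Step 5 (down 2): focus=N path=2 depth=1 children=[] left=['I', 'V'] right=[] parent=Z
Step 6 (up): focus=Z path=root depth=0 children=['I', 'V', 'N'] (at root)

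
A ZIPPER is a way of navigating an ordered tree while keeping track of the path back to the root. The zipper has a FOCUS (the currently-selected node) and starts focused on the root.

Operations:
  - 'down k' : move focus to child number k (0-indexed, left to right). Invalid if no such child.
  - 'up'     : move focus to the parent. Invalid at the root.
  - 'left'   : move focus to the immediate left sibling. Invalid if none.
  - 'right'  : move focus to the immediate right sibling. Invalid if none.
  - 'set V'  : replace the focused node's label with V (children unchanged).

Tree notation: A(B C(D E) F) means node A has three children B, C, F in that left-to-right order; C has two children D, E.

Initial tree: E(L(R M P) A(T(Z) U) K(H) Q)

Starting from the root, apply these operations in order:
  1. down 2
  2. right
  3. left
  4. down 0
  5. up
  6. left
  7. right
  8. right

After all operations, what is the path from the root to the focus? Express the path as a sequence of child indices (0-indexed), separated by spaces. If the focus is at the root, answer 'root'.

Answer: 3

Derivation:
Step 1 (down 2): focus=K path=2 depth=1 children=['H'] left=['L', 'A'] right=['Q'] parent=E
Step 2 (right): focus=Q path=3 depth=1 children=[] left=['L', 'A', 'K'] right=[] parent=E
Step 3 (left): focus=K path=2 depth=1 children=['H'] left=['L', 'A'] right=['Q'] parent=E
Step 4 (down 0): focus=H path=2/0 depth=2 children=[] left=[] right=[] parent=K
Step 5 (up): focus=K path=2 depth=1 children=['H'] left=['L', 'A'] right=['Q'] parent=E
Step 6 (left): focus=A path=1 depth=1 children=['T', 'U'] left=['L'] right=['K', 'Q'] parent=E
Step 7 (right): focus=K path=2 depth=1 children=['H'] left=['L', 'A'] right=['Q'] parent=E
Step 8 (right): focus=Q path=3 depth=1 children=[] left=['L', 'A', 'K'] right=[] parent=E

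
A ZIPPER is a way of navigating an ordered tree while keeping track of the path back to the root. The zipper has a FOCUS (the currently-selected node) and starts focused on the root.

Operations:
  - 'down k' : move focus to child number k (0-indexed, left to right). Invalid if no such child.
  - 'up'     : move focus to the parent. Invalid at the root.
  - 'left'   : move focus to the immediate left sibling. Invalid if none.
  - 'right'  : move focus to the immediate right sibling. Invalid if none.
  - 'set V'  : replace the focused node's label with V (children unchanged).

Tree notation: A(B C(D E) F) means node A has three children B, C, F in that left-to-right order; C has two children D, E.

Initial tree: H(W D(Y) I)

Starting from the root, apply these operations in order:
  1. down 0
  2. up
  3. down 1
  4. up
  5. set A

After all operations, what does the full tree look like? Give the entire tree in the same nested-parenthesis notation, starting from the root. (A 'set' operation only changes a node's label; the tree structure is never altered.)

Answer: A(W D(Y) I)

Derivation:
Step 1 (down 0): focus=W path=0 depth=1 children=[] left=[] right=['D', 'I'] parent=H
Step 2 (up): focus=H path=root depth=0 children=['W', 'D', 'I'] (at root)
Step 3 (down 1): focus=D path=1 depth=1 children=['Y'] left=['W'] right=['I'] parent=H
Step 4 (up): focus=H path=root depth=0 children=['W', 'D', 'I'] (at root)
Step 5 (set A): focus=A path=root depth=0 children=['W', 'D', 'I'] (at root)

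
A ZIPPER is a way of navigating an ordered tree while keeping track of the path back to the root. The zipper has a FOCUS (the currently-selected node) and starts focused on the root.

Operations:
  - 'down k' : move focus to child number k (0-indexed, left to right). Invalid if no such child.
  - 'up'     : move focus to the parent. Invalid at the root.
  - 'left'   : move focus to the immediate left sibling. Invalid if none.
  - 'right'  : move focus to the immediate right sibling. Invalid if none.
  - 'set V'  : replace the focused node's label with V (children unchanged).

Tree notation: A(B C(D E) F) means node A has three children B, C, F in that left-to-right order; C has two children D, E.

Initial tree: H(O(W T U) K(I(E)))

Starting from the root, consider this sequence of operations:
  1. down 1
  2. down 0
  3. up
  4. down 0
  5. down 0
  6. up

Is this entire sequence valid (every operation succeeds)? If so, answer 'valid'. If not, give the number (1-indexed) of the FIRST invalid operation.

Step 1 (down 1): focus=K path=1 depth=1 children=['I'] left=['O'] right=[] parent=H
Step 2 (down 0): focus=I path=1/0 depth=2 children=['E'] left=[] right=[] parent=K
Step 3 (up): focus=K path=1 depth=1 children=['I'] left=['O'] right=[] parent=H
Step 4 (down 0): focus=I path=1/0 depth=2 children=['E'] left=[] right=[] parent=K
Step 5 (down 0): focus=E path=1/0/0 depth=3 children=[] left=[] right=[] parent=I
Step 6 (up): focus=I path=1/0 depth=2 children=['E'] left=[] right=[] parent=K

Answer: valid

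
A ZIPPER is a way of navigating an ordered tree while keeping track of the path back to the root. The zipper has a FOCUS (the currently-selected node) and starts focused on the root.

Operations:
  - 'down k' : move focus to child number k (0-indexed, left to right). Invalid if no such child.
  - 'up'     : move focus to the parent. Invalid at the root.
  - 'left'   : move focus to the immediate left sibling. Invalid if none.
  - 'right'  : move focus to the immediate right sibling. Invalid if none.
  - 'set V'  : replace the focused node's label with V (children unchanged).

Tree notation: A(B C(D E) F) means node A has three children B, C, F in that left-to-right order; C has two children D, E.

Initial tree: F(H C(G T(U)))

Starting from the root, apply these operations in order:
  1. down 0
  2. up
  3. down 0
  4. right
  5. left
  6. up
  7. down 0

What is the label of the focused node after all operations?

Answer: H

Derivation:
Step 1 (down 0): focus=H path=0 depth=1 children=[] left=[] right=['C'] parent=F
Step 2 (up): focus=F path=root depth=0 children=['H', 'C'] (at root)
Step 3 (down 0): focus=H path=0 depth=1 children=[] left=[] right=['C'] parent=F
Step 4 (right): focus=C path=1 depth=1 children=['G', 'T'] left=['H'] right=[] parent=F
Step 5 (left): focus=H path=0 depth=1 children=[] left=[] right=['C'] parent=F
Step 6 (up): focus=F path=root depth=0 children=['H', 'C'] (at root)
Step 7 (down 0): focus=H path=0 depth=1 children=[] left=[] right=['C'] parent=F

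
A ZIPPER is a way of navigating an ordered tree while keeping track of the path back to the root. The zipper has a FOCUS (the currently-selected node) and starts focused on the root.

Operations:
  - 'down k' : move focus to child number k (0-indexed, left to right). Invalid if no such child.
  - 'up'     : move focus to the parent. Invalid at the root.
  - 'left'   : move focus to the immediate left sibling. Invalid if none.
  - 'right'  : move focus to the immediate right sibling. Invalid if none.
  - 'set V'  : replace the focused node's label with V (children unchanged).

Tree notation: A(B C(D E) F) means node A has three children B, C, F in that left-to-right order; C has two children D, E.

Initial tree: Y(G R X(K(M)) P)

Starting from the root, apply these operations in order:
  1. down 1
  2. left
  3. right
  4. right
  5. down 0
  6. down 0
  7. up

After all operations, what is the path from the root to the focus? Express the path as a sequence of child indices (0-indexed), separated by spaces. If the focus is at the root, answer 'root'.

Step 1 (down 1): focus=R path=1 depth=1 children=[] left=['G'] right=['X', 'P'] parent=Y
Step 2 (left): focus=G path=0 depth=1 children=[] left=[] right=['R', 'X', 'P'] parent=Y
Step 3 (right): focus=R path=1 depth=1 children=[] left=['G'] right=['X', 'P'] parent=Y
Step 4 (right): focus=X path=2 depth=1 children=['K'] left=['G', 'R'] right=['P'] parent=Y
Step 5 (down 0): focus=K path=2/0 depth=2 children=['M'] left=[] right=[] parent=X
Step 6 (down 0): focus=M path=2/0/0 depth=3 children=[] left=[] right=[] parent=K
Step 7 (up): focus=K path=2/0 depth=2 children=['M'] left=[] right=[] parent=X

Answer: 2 0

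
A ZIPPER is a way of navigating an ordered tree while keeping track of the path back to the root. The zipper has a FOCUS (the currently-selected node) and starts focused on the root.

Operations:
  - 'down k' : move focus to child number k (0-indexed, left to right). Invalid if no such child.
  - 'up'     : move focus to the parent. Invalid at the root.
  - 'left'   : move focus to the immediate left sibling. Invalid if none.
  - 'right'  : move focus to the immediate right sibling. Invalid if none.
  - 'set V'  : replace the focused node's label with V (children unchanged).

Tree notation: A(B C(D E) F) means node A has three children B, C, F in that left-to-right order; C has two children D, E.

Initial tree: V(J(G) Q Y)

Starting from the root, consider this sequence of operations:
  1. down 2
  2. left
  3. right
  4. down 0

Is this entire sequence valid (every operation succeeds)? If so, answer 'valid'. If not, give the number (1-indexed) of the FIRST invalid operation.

Step 1 (down 2): focus=Y path=2 depth=1 children=[] left=['J', 'Q'] right=[] parent=V
Step 2 (left): focus=Q path=1 depth=1 children=[] left=['J'] right=['Y'] parent=V
Step 3 (right): focus=Y path=2 depth=1 children=[] left=['J', 'Q'] right=[] parent=V
Step 4 (down 0): INVALID

Answer: 4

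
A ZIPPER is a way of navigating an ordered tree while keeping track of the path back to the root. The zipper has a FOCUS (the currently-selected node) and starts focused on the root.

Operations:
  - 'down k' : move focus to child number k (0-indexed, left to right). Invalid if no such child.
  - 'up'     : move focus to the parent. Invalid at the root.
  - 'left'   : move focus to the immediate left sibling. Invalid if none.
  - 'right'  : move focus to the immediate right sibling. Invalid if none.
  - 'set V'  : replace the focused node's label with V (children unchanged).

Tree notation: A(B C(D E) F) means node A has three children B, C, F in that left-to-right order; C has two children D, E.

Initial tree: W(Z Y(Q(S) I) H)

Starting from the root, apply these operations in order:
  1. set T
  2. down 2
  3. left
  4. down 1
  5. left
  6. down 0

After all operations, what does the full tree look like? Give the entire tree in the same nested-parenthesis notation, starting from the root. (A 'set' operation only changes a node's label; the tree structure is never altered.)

Step 1 (set T): focus=T path=root depth=0 children=['Z', 'Y', 'H'] (at root)
Step 2 (down 2): focus=H path=2 depth=1 children=[] left=['Z', 'Y'] right=[] parent=T
Step 3 (left): focus=Y path=1 depth=1 children=['Q', 'I'] left=['Z'] right=['H'] parent=T
Step 4 (down 1): focus=I path=1/1 depth=2 children=[] left=['Q'] right=[] parent=Y
Step 5 (left): focus=Q path=1/0 depth=2 children=['S'] left=[] right=['I'] parent=Y
Step 6 (down 0): focus=S path=1/0/0 depth=3 children=[] left=[] right=[] parent=Q

Answer: T(Z Y(Q(S) I) H)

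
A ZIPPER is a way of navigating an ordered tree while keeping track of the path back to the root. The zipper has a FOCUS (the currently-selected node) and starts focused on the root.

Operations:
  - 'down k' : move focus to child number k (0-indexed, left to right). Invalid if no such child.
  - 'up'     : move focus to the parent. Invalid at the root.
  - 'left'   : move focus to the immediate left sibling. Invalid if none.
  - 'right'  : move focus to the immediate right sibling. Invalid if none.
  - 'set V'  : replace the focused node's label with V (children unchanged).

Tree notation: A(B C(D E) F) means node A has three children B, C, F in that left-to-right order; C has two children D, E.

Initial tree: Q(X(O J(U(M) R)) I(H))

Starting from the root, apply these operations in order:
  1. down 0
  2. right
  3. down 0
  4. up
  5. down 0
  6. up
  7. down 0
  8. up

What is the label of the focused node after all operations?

Step 1 (down 0): focus=X path=0 depth=1 children=['O', 'J'] left=[] right=['I'] parent=Q
Step 2 (right): focus=I path=1 depth=1 children=['H'] left=['X'] right=[] parent=Q
Step 3 (down 0): focus=H path=1/0 depth=2 children=[] left=[] right=[] parent=I
Step 4 (up): focus=I path=1 depth=1 children=['H'] left=['X'] right=[] parent=Q
Step 5 (down 0): focus=H path=1/0 depth=2 children=[] left=[] right=[] parent=I
Step 6 (up): focus=I path=1 depth=1 children=['H'] left=['X'] right=[] parent=Q
Step 7 (down 0): focus=H path=1/0 depth=2 children=[] left=[] right=[] parent=I
Step 8 (up): focus=I path=1 depth=1 children=['H'] left=['X'] right=[] parent=Q

Answer: I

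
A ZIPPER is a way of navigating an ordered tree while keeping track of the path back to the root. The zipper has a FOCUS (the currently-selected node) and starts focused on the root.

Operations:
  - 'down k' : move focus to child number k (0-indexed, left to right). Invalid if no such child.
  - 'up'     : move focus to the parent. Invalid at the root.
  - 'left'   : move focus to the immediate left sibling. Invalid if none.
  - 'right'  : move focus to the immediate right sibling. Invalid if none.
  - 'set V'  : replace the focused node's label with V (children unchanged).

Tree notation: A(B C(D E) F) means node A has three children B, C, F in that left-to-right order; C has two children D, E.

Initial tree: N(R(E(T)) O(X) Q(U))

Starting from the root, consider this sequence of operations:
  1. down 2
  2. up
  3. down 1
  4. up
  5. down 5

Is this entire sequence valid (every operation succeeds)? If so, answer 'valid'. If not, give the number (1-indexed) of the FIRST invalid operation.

Answer: 5

Derivation:
Step 1 (down 2): focus=Q path=2 depth=1 children=['U'] left=['R', 'O'] right=[] parent=N
Step 2 (up): focus=N path=root depth=0 children=['R', 'O', 'Q'] (at root)
Step 3 (down 1): focus=O path=1 depth=1 children=['X'] left=['R'] right=['Q'] parent=N
Step 4 (up): focus=N path=root depth=0 children=['R', 'O', 'Q'] (at root)
Step 5 (down 5): INVALID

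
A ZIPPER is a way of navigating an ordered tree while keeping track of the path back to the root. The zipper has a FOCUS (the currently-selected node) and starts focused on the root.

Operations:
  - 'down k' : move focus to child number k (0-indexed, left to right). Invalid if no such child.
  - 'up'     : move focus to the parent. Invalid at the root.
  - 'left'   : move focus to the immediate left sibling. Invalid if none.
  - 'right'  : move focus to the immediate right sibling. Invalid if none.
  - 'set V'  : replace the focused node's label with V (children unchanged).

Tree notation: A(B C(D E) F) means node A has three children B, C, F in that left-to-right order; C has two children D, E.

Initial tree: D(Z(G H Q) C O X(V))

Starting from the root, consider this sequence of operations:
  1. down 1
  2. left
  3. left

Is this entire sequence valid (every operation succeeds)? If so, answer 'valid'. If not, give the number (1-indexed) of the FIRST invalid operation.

Step 1 (down 1): focus=C path=1 depth=1 children=[] left=['Z'] right=['O', 'X'] parent=D
Step 2 (left): focus=Z path=0 depth=1 children=['G', 'H', 'Q'] left=[] right=['C', 'O', 'X'] parent=D
Step 3 (left): INVALID

Answer: 3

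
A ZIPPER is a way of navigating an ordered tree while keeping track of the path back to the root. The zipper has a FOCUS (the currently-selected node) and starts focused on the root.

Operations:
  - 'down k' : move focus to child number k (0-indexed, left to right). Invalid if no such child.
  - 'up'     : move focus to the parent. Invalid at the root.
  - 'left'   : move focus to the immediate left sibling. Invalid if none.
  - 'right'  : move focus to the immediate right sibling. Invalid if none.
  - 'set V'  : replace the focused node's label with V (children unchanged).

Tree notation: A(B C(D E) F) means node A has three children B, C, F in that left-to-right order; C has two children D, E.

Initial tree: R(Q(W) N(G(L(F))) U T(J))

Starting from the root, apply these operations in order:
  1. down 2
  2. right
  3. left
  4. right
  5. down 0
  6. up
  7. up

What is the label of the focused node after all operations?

Answer: R

Derivation:
Step 1 (down 2): focus=U path=2 depth=1 children=[] left=['Q', 'N'] right=['T'] parent=R
Step 2 (right): focus=T path=3 depth=1 children=['J'] left=['Q', 'N', 'U'] right=[] parent=R
Step 3 (left): focus=U path=2 depth=1 children=[] left=['Q', 'N'] right=['T'] parent=R
Step 4 (right): focus=T path=3 depth=1 children=['J'] left=['Q', 'N', 'U'] right=[] parent=R
Step 5 (down 0): focus=J path=3/0 depth=2 children=[] left=[] right=[] parent=T
Step 6 (up): focus=T path=3 depth=1 children=['J'] left=['Q', 'N', 'U'] right=[] parent=R
Step 7 (up): focus=R path=root depth=0 children=['Q', 'N', 'U', 'T'] (at root)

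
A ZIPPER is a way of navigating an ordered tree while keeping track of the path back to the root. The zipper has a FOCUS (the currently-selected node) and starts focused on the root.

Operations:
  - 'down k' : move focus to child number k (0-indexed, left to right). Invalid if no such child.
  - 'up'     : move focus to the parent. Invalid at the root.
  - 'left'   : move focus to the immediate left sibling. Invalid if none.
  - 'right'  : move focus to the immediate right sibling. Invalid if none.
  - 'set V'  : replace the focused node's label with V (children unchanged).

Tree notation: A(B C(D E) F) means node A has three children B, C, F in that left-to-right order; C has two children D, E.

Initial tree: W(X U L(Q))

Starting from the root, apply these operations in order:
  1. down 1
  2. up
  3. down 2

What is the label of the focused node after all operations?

Step 1 (down 1): focus=U path=1 depth=1 children=[] left=['X'] right=['L'] parent=W
Step 2 (up): focus=W path=root depth=0 children=['X', 'U', 'L'] (at root)
Step 3 (down 2): focus=L path=2 depth=1 children=['Q'] left=['X', 'U'] right=[] parent=W

Answer: L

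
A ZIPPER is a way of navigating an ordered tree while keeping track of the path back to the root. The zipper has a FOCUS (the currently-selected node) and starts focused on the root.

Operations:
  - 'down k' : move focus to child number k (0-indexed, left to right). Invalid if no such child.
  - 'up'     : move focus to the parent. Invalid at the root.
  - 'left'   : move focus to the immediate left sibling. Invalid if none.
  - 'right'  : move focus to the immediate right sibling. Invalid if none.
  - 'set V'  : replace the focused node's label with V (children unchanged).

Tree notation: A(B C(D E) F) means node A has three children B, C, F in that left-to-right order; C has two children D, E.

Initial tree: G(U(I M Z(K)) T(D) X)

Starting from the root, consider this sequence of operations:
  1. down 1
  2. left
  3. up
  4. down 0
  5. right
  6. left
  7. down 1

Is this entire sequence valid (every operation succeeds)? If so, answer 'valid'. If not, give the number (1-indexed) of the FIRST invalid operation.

Step 1 (down 1): focus=T path=1 depth=1 children=['D'] left=['U'] right=['X'] parent=G
Step 2 (left): focus=U path=0 depth=1 children=['I', 'M', 'Z'] left=[] right=['T', 'X'] parent=G
Step 3 (up): focus=G path=root depth=0 children=['U', 'T', 'X'] (at root)
Step 4 (down 0): focus=U path=0 depth=1 children=['I', 'M', 'Z'] left=[] right=['T', 'X'] parent=G
Step 5 (right): focus=T path=1 depth=1 children=['D'] left=['U'] right=['X'] parent=G
Step 6 (left): focus=U path=0 depth=1 children=['I', 'M', 'Z'] left=[] right=['T', 'X'] parent=G
Step 7 (down 1): focus=M path=0/1 depth=2 children=[] left=['I'] right=['Z'] parent=U

Answer: valid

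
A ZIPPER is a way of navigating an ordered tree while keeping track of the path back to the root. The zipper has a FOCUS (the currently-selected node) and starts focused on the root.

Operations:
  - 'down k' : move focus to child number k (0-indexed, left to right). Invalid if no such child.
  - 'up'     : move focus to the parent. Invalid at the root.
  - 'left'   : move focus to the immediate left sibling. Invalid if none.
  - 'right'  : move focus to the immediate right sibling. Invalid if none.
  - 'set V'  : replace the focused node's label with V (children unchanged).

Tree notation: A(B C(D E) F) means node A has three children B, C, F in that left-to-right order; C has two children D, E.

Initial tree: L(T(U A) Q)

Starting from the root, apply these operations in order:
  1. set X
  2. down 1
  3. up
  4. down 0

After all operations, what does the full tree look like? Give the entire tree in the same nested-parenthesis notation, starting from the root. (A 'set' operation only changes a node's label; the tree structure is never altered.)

Step 1 (set X): focus=X path=root depth=0 children=['T', 'Q'] (at root)
Step 2 (down 1): focus=Q path=1 depth=1 children=[] left=['T'] right=[] parent=X
Step 3 (up): focus=X path=root depth=0 children=['T', 'Q'] (at root)
Step 4 (down 0): focus=T path=0 depth=1 children=['U', 'A'] left=[] right=['Q'] parent=X

Answer: X(T(U A) Q)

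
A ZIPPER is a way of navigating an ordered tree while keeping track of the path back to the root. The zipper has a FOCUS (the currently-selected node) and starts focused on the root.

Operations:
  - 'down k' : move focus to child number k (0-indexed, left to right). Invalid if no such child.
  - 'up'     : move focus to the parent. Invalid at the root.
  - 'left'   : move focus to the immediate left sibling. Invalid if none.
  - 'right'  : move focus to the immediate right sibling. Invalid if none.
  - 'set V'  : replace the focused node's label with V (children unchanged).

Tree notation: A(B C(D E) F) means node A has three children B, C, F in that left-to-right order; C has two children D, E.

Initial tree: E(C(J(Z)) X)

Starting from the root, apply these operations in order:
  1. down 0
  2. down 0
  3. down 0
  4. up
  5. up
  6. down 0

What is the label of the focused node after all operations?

Answer: J

Derivation:
Step 1 (down 0): focus=C path=0 depth=1 children=['J'] left=[] right=['X'] parent=E
Step 2 (down 0): focus=J path=0/0 depth=2 children=['Z'] left=[] right=[] parent=C
Step 3 (down 0): focus=Z path=0/0/0 depth=3 children=[] left=[] right=[] parent=J
Step 4 (up): focus=J path=0/0 depth=2 children=['Z'] left=[] right=[] parent=C
Step 5 (up): focus=C path=0 depth=1 children=['J'] left=[] right=['X'] parent=E
Step 6 (down 0): focus=J path=0/0 depth=2 children=['Z'] left=[] right=[] parent=C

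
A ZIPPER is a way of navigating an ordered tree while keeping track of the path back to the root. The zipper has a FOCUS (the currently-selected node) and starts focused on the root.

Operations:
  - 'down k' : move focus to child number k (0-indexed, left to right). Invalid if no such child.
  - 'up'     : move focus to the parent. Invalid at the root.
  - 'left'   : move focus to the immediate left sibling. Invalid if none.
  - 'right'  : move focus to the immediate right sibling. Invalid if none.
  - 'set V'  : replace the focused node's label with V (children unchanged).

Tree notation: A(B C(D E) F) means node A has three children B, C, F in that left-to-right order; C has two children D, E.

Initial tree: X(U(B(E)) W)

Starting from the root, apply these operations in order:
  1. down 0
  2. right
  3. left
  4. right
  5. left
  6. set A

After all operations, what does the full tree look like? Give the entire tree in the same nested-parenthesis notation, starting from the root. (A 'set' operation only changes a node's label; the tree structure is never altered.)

Answer: X(A(B(E)) W)

Derivation:
Step 1 (down 0): focus=U path=0 depth=1 children=['B'] left=[] right=['W'] parent=X
Step 2 (right): focus=W path=1 depth=1 children=[] left=['U'] right=[] parent=X
Step 3 (left): focus=U path=0 depth=1 children=['B'] left=[] right=['W'] parent=X
Step 4 (right): focus=W path=1 depth=1 children=[] left=['U'] right=[] parent=X
Step 5 (left): focus=U path=0 depth=1 children=['B'] left=[] right=['W'] parent=X
Step 6 (set A): focus=A path=0 depth=1 children=['B'] left=[] right=['W'] parent=X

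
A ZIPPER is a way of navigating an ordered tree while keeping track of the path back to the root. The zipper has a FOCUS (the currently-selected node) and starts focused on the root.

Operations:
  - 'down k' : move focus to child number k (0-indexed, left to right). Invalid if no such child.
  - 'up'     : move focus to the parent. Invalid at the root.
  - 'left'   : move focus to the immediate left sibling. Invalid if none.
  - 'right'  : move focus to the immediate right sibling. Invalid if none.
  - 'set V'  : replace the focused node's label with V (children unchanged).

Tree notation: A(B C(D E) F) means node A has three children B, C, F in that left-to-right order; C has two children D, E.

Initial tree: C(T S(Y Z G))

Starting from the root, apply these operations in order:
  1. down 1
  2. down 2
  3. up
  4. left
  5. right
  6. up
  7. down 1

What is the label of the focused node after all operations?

Step 1 (down 1): focus=S path=1 depth=1 children=['Y', 'Z', 'G'] left=['T'] right=[] parent=C
Step 2 (down 2): focus=G path=1/2 depth=2 children=[] left=['Y', 'Z'] right=[] parent=S
Step 3 (up): focus=S path=1 depth=1 children=['Y', 'Z', 'G'] left=['T'] right=[] parent=C
Step 4 (left): focus=T path=0 depth=1 children=[] left=[] right=['S'] parent=C
Step 5 (right): focus=S path=1 depth=1 children=['Y', 'Z', 'G'] left=['T'] right=[] parent=C
Step 6 (up): focus=C path=root depth=0 children=['T', 'S'] (at root)
Step 7 (down 1): focus=S path=1 depth=1 children=['Y', 'Z', 'G'] left=['T'] right=[] parent=C

Answer: S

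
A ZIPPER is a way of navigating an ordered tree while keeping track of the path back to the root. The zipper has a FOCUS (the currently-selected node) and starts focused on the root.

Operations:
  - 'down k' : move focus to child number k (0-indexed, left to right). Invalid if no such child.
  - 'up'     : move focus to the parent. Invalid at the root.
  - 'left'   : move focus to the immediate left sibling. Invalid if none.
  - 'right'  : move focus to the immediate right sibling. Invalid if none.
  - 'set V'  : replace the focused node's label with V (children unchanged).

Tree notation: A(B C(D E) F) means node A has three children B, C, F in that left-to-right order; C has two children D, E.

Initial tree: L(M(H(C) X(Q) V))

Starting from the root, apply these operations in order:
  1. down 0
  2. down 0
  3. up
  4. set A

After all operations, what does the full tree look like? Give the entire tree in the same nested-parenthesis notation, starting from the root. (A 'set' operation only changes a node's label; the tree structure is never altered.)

Step 1 (down 0): focus=M path=0 depth=1 children=['H', 'X', 'V'] left=[] right=[] parent=L
Step 2 (down 0): focus=H path=0/0 depth=2 children=['C'] left=[] right=['X', 'V'] parent=M
Step 3 (up): focus=M path=0 depth=1 children=['H', 'X', 'V'] left=[] right=[] parent=L
Step 4 (set A): focus=A path=0 depth=1 children=['H', 'X', 'V'] left=[] right=[] parent=L

Answer: L(A(H(C) X(Q) V))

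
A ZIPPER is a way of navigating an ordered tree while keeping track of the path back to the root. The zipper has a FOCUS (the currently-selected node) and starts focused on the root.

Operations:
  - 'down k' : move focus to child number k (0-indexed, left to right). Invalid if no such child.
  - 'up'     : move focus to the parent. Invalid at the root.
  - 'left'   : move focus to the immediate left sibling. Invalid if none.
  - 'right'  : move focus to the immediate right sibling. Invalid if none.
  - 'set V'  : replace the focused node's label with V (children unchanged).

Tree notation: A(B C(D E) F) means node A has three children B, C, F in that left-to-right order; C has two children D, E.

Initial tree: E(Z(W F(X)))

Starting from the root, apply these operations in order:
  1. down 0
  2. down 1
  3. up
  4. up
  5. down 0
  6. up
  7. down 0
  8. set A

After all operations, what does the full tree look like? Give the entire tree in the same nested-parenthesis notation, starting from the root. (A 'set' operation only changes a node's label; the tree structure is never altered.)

Answer: E(A(W F(X)))

Derivation:
Step 1 (down 0): focus=Z path=0 depth=1 children=['W', 'F'] left=[] right=[] parent=E
Step 2 (down 1): focus=F path=0/1 depth=2 children=['X'] left=['W'] right=[] parent=Z
Step 3 (up): focus=Z path=0 depth=1 children=['W', 'F'] left=[] right=[] parent=E
Step 4 (up): focus=E path=root depth=0 children=['Z'] (at root)
Step 5 (down 0): focus=Z path=0 depth=1 children=['W', 'F'] left=[] right=[] parent=E
Step 6 (up): focus=E path=root depth=0 children=['Z'] (at root)
Step 7 (down 0): focus=Z path=0 depth=1 children=['W', 'F'] left=[] right=[] parent=E
Step 8 (set A): focus=A path=0 depth=1 children=['W', 'F'] left=[] right=[] parent=E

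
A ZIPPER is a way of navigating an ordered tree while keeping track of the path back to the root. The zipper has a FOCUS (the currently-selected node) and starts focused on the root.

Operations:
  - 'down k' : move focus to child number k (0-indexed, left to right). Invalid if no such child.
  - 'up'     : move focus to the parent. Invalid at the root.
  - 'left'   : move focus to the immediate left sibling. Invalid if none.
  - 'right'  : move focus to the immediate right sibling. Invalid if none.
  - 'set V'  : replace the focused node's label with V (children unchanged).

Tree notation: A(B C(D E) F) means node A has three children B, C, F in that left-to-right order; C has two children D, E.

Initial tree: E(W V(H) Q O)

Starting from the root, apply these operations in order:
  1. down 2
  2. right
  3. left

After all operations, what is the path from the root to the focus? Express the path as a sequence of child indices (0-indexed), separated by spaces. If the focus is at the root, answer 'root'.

Answer: 2

Derivation:
Step 1 (down 2): focus=Q path=2 depth=1 children=[] left=['W', 'V'] right=['O'] parent=E
Step 2 (right): focus=O path=3 depth=1 children=[] left=['W', 'V', 'Q'] right=[] parent=E
Step 3 (left): focus=Q path=2 depth=1 children=[] left=['W', 'V'] right=['O'] parent=E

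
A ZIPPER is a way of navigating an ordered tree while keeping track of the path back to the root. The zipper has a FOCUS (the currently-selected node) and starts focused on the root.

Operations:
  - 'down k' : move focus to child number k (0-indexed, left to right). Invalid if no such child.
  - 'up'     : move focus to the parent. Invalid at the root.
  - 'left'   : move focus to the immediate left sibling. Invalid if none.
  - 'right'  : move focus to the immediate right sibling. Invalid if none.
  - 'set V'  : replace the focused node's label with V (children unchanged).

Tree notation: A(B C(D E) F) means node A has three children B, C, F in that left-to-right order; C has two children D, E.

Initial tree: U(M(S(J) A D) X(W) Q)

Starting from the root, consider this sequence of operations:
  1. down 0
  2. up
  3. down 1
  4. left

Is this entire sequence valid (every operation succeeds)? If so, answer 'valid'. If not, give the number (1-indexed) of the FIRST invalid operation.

Answer: valid

Derivation:
Step 1 (down 0): focus=M path=0 depth=1 children=['S', 'A', 'D'] left=[] right=['X', 'Q'] parent=U
Step 2 (up): focus=U path=root depth=0 children=['M', 'X', 'Q'] (at root)
Step 3 (down 1): focus=X path=1 depth=1 children=['W'] left=['M'] right=['Q'] parent=U
Step 4 (left): focus=M path=0 depth=1 children=['S', 'A', 'D'] left=[] right=['X', 'Q'] parent=U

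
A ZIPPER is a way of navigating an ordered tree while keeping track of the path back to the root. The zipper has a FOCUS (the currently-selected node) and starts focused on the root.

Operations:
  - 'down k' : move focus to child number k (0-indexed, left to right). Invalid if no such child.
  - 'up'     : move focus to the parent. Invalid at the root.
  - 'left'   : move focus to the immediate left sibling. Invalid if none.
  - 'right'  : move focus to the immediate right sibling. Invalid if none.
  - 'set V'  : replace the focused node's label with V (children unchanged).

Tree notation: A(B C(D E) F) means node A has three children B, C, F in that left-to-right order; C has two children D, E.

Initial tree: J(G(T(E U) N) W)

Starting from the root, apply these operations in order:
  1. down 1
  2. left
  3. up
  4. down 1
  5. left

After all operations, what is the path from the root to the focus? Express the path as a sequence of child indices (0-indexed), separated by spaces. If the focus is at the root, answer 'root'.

Answer: 0

Derivation:
Step 1 (down 1): focus=W path=1 depth=1 children=[] left=['G'] right=[] parent=J
Step 2 (left): focus=G path=0 depth=1 children=['T', 'N'] left=[] right=['W'] parent=J
Step 3 (up): focus=J path=root depth=0 children=['G', 'W'] (at root)
Step 4 (down 1): focus=W path=1 depth=1 children=[] left=['G'] right=[] parent=J
Step 5 (left): focus=G path=0 depth=1 children=['T', 'N'] left=[] right=['W'] parent=J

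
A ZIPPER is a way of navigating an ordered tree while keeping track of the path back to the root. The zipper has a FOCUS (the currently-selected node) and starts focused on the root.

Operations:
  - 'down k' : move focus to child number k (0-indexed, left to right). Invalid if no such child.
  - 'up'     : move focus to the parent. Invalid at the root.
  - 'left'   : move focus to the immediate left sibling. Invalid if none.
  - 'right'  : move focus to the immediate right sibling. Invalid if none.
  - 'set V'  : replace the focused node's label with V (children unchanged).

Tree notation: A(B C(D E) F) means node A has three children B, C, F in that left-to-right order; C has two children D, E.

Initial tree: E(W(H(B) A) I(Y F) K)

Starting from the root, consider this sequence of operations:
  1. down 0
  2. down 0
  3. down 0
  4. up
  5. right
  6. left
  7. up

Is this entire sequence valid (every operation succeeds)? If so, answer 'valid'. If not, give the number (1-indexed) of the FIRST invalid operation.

Step 1 (down 0): focus=W path=0 depth=1 children=['H', 'A'] left=[] right=['I', 'K'] parent=E
Step 2 (down 0): focus=H path=0/0 depth=2 children=['B'] left=[] right=['A'] parent=W
Step 3 (down 0): focus=B path=0/0/0 depth=3 children=[] left=[] right=[] parent=H
Step 4 (up): focus=H path=0/0 depth=2 children=['B'] left=[] right=['A'] parent=W
Step 5 (right): focus=A path=0/1 depth=2 children=[] left=['H'] right=[] parent=W
Step 6 (left): focus=H path=0/0 depth=2 children=['B'] left=[] right=['A'] parent=W
Step 7 (up): focus=W path=0 depth=1 children=['H', 'A'] left=[] right=['I', 'K'] parent=E

Answer: valid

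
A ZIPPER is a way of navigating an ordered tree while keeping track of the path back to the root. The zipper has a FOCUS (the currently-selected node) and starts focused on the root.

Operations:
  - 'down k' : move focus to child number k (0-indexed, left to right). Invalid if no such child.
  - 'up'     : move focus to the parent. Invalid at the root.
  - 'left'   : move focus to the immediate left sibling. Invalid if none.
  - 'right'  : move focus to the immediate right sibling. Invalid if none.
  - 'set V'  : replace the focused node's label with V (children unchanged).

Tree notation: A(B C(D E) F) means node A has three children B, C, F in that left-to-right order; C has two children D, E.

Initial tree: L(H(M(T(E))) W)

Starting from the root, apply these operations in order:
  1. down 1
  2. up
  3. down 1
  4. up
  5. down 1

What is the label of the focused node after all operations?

Answer: W

Derivation:
Step 1 (down 1): focus=W path=1 depth=1 children=[] left=['H'] right=[] parent=L
Step 2 (up): focus=L path=root depth=0 children=['H', 'W'] (at root)
Step 3 (down 1): focus=W path=1 depth=1 children=[] left=['H'] right=[] parent=L
Step 4 (up): focus=L path=root depth=0 children=['H', 'W'] (at root)
Step 5 (down 1): focus=W path=1 depth=1 children=[] left=['H'] right=[] parent=L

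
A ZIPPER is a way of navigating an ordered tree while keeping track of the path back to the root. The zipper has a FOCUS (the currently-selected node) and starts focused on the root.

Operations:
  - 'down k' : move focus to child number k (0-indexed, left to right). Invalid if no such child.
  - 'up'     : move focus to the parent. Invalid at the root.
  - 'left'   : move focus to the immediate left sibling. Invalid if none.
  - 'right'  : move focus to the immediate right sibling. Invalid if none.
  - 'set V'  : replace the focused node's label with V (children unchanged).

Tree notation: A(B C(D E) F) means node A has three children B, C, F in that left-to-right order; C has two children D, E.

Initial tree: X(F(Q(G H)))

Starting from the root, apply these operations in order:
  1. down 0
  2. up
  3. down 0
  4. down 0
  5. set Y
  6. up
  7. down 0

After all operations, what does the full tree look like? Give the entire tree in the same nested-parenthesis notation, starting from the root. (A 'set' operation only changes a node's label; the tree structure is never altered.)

Answer: X(F(Y(G H)))

Derivation:
Step 1 (down 0): focus=F path=0 depth=1 children=['Q'] left=[] right=[] parent=X
Step 2 (up): focus=X path=root depth=0 children=['F'] (at root)
Step 3 (down 0): focus=F path=0 depth=1 children=['Q'] left=[] right=[] parent=X
Step 4 (down 0): focus=Q path=0/0 depth=2 children=['G', 'H'] left=[] right=[] parent=F
Step 5 (set Y): focus=Y path=0/0 depth=2 children=['G', 'H'] left=[] right=[] parent=F
Step 6 (up): focus=F path=0 depth=1 children=['Y'] left=[] right=[] parent=X
Step 7 (down 0): focus=Y path=0/0 depth=2 children=['G', 'H'] left=[] right=[] parent=F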